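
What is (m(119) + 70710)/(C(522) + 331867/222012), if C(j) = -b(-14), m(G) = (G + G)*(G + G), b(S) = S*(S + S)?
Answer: -28274116248/86696837 ≈ -326.13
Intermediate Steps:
b(S) = 2*S² (b(S) = S*(2*S) = 2*S²)
m(G) = 4*G² (m(G) = (2*G)*(2*G) = 4*G²)
C(j) = -392 (C(j) = -2*(-14)² = -2*196 = -1*392 = -392)
(m(119) + 70710)/(C(522) + 331867/222012) = (4*119² + 70710)/(-392 + 331867/222012) = (4*14161 + 70710)/(-392 + 331867*(1/222012)) = (56644 + 70710)/(-392 + 331867/222012) = 127354/(-86696837/222012) = 127354*(-222012/86696837) = -28274116248/86696837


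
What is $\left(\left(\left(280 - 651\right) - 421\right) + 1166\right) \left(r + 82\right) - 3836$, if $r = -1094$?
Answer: $-382324$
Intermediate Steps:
$\left(\left(\left(280 - 651\right) - 421\right) + 1166\right) \left(r + 82\right) - 3836 = \left(\left(\left(280 - 651\right) - 421\right) + 1166\right) \left(-1094 + 82\right) - 3836 = \left(\left(-371 - 421\right) + 1166\right) \left(-1012\right) - 3836 = \left(-792 + 1166\right) \left(-1012\right) - 3836 = 374 \left(-1012\right) - 3836 = -378488 - 3836 = -382324$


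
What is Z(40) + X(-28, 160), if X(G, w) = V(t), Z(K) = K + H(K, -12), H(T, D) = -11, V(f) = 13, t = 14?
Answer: 42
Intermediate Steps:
Z(K) = -11 + K (Z(K) = K - 11 = -11 + K)
X(G, w) = 13
Z(40) + X(-28, 160) = (-11 + 40) + 13 = 29 + 13 = 42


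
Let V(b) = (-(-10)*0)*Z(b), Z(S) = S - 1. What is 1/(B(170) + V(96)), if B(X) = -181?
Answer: -1/181 ≈ -0.0055249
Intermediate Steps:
Z(S) = -1 + S
V(b) = 0 (V(b) = (-(-10)*0)*(-1 + b) = (-5*0)*(-1 + b) = 0*(-1 + b) = 0)
1/(B(170) + V(96)) = 1/(-181 + 0) = 1/(-181) = -1/181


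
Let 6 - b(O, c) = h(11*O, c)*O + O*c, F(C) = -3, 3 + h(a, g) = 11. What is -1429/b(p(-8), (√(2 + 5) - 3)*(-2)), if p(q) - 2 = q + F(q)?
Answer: -15719/1263 - 1429*√7/842 ≈ -16.936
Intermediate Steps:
h(a, g) = 8 (h(a, g) = -3 + 11 = 8)
p(q) = -1 + q (p(q) = 2 + (q - 3) = 2 + (-3 + q) = -1 + q)
b(O, c) = 6 - 8*O - O*c (b(O, c) = 6 - (8*O + O*c) = 6 + (-8*O - O*c) = 6 - 8*O - O*c)
-1429/b(p(-8), (√(2 + 5) - 3)*(-2)) = -1429/(6 - 8*(-1 - 8) - (-1 - 8)*(√(2 + 5) - 3)*(-2)) = -1429/(6 - 8*(-9) - 1*(-9)*(√7 - 3)*(-2)) = -1429/(6 + 72 - 1*(-9)*(-3 + √7)*(-2)) = -1429/(6 + 72 - 1*(-9)*(6 - 2*√7)) = -1429/(6 + 72 + (54 - 18*√7)) = -1429/(132 - 18*√7)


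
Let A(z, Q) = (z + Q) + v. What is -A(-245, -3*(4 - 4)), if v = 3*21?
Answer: 182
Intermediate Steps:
v = 63
A(z, Q) = 63 + Q + z (A(z, Q) = (z + Q) + 63 = (Q + z) + 63 = 63 + Q + z)
-A(-245, -3*(4 - 4)) = -(63 - 3*(4 - 4) - 245) = -(63 - 3*0 - 245) = -(63 + 0 - 245) = -1*(-182) = 182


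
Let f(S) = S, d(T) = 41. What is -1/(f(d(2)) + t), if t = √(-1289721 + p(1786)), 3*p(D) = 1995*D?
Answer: I/(√102031 - 41*I) ≈ -0.00039533 + 0.0030799*I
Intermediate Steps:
p(D) = 665*D (p(D) = (1995*D)/3 = 665*D)
t = I*√102031 (t = √(-1289721 + 665*1786) = √(-1289721 + 1187690) = √(-102031) = I*√102031 ≈ 319.42*I)
-1/(f(d(2)) + t) = -1/(41 + I*√102031)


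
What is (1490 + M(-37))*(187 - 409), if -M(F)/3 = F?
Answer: -355422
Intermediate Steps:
M(F) = -3*F
(1490 + M(-37))*(187 - 409) = (1490 - 3*(-37))*(187 - 409) = (1490 + 111)*(-222) = 1601*(-222) = -355422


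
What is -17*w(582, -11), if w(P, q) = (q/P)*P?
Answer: 187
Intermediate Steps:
w(P, q) = q
-17*w(582, -11) = -17*(-11) = 187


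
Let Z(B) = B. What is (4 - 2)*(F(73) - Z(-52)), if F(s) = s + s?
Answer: 396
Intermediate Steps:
F(s) = 2*s
(4 - 2)*(F(73) - Z(-52)) = (4 - 2)*(2*73 - 1*(-52)) = 2*(146 + 52) = 2*198 = 396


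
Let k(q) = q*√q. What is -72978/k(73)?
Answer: -72978*√73/5329 ≈ -117.01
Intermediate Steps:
k(q) = q^(3/2)
-72978/k(73) = -72978*√73/5329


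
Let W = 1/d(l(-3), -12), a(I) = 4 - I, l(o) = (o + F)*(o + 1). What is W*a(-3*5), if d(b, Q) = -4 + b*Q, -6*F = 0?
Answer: -¼ ≈ -0.25000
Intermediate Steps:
F = 0 (F = -⅙*0 = 0)
l(o) = o*(1 + o) (l(o) = (o + 0)*(o + 1) = o*(1 + o))
d(b, Q) = -4 + Q*b
W = -1/76 (W = 1/(-4 - (-36)*(1 - 3)) = 1/(-4 - (-36)*(-2)) = 1/(-4 - 12*6) = 1/(-4 - 72) = 1/(-76) = -1/76 ≈ -0.013158)
W*a(-3*5) = -(4 - (-3)*5)/76 = -(4 - 1*(-15))/76 = -(4 + 15)/76 = -1/76*19 = -¼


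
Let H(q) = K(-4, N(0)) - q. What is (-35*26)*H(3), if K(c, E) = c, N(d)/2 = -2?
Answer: 6370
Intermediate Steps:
N(d) = -4 (N(d) = 2*(-2) = -4)
H(q) = -4 - q
(-35*26)*H(3) = (-35*26)*(-4 - 1*3) = -910*(-4 - 3) = -910*(-7) = 6370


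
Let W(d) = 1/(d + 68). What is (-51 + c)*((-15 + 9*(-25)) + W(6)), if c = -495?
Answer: 4848207/37 ≈ 1.3103e+5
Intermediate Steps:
W(d) = 1/(68 + d)
(-51 + c)*((-15 + 9*(-25)) + W(6)) = (-51 - 495)*((-15 + 9*(-25)) + 1/(68 + 6)) = -546*((-15 - 225) + 1/74) = -546*(-240 + 1/74) = -546*(-17759/74) = 4848207/37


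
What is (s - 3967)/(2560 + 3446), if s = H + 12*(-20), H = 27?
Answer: -190/273 ≈ -0.69597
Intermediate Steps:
s = -213 (s = 27 + 12*(-20) = 27 - 240 = -213)
(s - 3967)/(2560 + 3446) = (-213 - 3967)/(2560 + 3446) = -4180/6006 = -4180*1/6006 = -190/273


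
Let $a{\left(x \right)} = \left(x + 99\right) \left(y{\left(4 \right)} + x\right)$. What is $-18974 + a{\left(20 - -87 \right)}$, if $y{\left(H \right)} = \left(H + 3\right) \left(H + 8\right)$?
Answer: $20372$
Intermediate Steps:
$y{\left(H \right)} = \left(3 + H\right) \left(8 + H\right)$
$a{\left(x \right)} = \left(84 + x\right) \left(99 + x\right)$ ($a{\left(x \right)} = \left(x + 99\right) \left(\left(24 + 4^{2} + 11 \cdot 4\right) + x\right) = \left(99 + x\right) \left(\left(24 + 16 + 44\right) + x\right) = \left(99 + x\right) \left(84 + x\right) = \left(84 + x\right) \left(99 + x\right)$)
$-18974 + a{\left(20 - -87 \right)} = -18974 + \left(8316 + \left(20 - -87\right)^{2} + 183 \left(20 - -87\right)\right) = -18974 + \left(8316 + \left(20 + 87\right)^{2} + 183 \left(20 + 87\right)\right) = -18974 + \left(8316 + 107^{2} + 183 \cdot 107\right) = -18974 + \left(8316 + 11449 + 19581\right) = -18974 + 39346 = 20372$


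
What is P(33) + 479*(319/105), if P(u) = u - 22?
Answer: 153956/105 ≈ 1466.2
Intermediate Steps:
P(u) = -22 + u
P(33) + 479*(319/105) = (-22 + 33) + 479*(319/105) = 11 + 479*(319*(1/105)) = 11 + 479*(319/105) = 11 + 152801/105 = 153956/105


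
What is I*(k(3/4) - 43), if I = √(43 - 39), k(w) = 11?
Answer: -64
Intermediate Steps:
I = 2 (I = √4 = 2)
I*(k(3/4) - 43) = 2*(11 - 43) = 2*(-32) = -64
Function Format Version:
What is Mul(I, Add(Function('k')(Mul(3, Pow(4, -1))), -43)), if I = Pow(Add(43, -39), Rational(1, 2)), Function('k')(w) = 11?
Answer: -64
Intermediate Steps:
I = 2 (I = Pow(4, Rational(1, 2)) = 2)
Mul(I, Add(Function('k')(Mul(3, Pow(4, -1))), -43)) = Mul(2, Add(11, -43)) = Mul(2, -32) = -64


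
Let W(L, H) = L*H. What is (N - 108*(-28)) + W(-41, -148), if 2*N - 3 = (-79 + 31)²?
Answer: 20491/2 ≈ 10246.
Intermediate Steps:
W(L, H) = H*L
N = 2307/2 (N = 3/2 + (-79 + 31)²/2 = 3/2 + (½)*(-48)² = 3/2 + (½)*2304 = 3/2 + 1152 = 2307/2 ≈ 1153.5)
(N - 108*(-28)) + W(-41, -148) = (2307/2 - 108*(-28)) - 148*(-41) = (2307/2 + 3024) + 6068 = 8355/2 + 6068 = 20491/2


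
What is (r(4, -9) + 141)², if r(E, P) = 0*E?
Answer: 19881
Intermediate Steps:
r(E, P) = 0
(r(4, -9) + 141)² = (0 + 141)² = 141² = 19881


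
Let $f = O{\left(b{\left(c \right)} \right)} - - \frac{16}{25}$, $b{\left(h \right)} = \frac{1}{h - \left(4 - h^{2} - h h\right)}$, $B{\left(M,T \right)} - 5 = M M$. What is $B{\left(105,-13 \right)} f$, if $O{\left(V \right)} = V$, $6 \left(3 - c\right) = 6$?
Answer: $\frac{133463}{15} \approx 8897.5$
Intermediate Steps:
$c = 2$ ($c = 3 - 1 = 2$)
$B{\left(M,T \right)} = 5 + M^{2}$ ($B{\left(M,T \right)} = 5 + M M = 5 + M^{2}$)
$b{\left(h \right)} = \frac{1}{-4 + h + 2 h^{2}}$ ($b{\left(h \right)} = \frac{1}{h + \left(\left(h^{2} + h^{2}\right) - 4\right)} = \frac{1}{h + \left(2 h^{2} - 4\right)} = \frac{1}{h + \left(-4 + 2 h^{2}\right)} = \frac{1}{-4 + h + 2 h^{2}}$)
$f = \frac{121}{150}$ ($f = \frac{1}{-4 + 2 + 2 \cdot 2^{2}} - - \frac{16}{25} = \frac{1}{-4 + 2 + 2 \cdot 4} - \left(-16\right) \frac{1}{25} = \frac{1}{-4 + 2 + 8} - - \frac{16}{25} = \frac{1}{6} + \frac{16}{25} = \frac{121}{150} \approx 0.80667$)
$B{\left(105,-13 \right)} f = \left(5 + 105^{2}\right) \frac{121}{150} = \left(5 + 11025\right) \frac{121}{150} = 11030 \cdot \frac{121}{150} = \frac{133463}{15}$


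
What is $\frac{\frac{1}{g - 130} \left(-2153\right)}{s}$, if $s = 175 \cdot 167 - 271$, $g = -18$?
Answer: $\frac{2153}{4285192} \approx 0.00050243$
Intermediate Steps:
$s = 28954$ ($s = 29225 - 271 = 28954$)
$\frac{\frac{1}{g - 130} \left(-2153\right)}{s} = \frac{\frac{1}{-18 - 130} \left(-2153\right)}{28954} = \frac{1}{-148} \left(-2153\right) \frac{1}{28954} = \left(- \frac{1}{148}\right) \left(-2153\right) \frac{1}{28954} = \frac{2153}{148} \cdot \frac{1}{28954} = \frac{2153}{4285192}$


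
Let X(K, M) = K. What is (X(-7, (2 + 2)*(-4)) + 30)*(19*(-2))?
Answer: -874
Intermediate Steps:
(X(-7, (2 + 2)*(-4)) + 30)*(19*(-2)) = (-7 + 30)*(19*(-2)) = 23*(-38) = -874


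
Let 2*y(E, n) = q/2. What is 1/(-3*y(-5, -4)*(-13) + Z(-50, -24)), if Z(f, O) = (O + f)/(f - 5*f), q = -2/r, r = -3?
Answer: 100/613 ≈ 0.16313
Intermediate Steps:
q = 2/3 (q = -2/(-3) = -2*(-1/3) = 2/3 ≈ 0.66667)
Z(f, O) = -(O + f)/(4*f) (Z(f, O) = (O + f)/((-4*f)) = (O + f)*(-1/(4*f)) = -(O + f)/(4*f))
y(E, n) = 1/6 (y(E, n) = ((2/3)/2)/2 = ((2/3)*(1/2))/2 = (1/2)*(1/3) = 1/6)
1/(-3*y(-5, -4)*(-13) + Z(-50, -24)) = 1/(-3*1/6*(-13) + (1/4)*(-1*(-24) - 1*(-50))/(-50)) = 1/(-1/2*(-13) + (1/4)*(-1/50)*(24 + 50)) = 1/(13/2 + (1/4)*(-1/50)*74) = 1/(13/2 - 37/100) = 1/(613/100) = 100/613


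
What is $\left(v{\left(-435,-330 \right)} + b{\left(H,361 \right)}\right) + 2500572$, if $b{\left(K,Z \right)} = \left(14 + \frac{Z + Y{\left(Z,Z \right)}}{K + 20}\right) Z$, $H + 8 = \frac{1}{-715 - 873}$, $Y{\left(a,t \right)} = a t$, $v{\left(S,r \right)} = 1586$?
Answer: $\frac{122690733436}{19055} \approx 6.4388 \cdot 10^{6}$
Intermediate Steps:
$H = - \frac{12705}{1588}$ ($H = -8 + \frac{1}{-715 - 873} = -8 + \frac{1}{-1588} = -8 - \frac{1}{1588} = - \frac{12705}{1588} \approx -8.0006$)
$b{\left(K,Z \right)} = Z \left(14 + \frac{Z + Z^{2}}{20 + K}\right)$ ($b{\left(K,Z \right)} = \left(14 + \frac{Z + Z Z}{K + 20}\right) Z = \left(14 + \frac{Z + Z^{2}}{20 + K}\right) Z = Z \left(14 + \frac{Z + Z^{2}}{20 + K}\right)$)
$\left(v{\left(-435,-330 \right)} + b{\left(H,361 \right)}\right) + 2500572 = \left(1586 + \frac{361 \left(280 + 361 + 361^{2} + 14 \left(- \frac{12705}{1588}\right)\right)}{20 - \frac{12705}{1588}}\right) + 2500572 = \left(1586 + \frac{361 \left(280 + 361 + 130321 - \frac{88935}{794}\right)}{\frac{19055}{1588}}\right) + 2500572 = \left(1586 + 361 \cdot \frac{1588}{19055} \cdot \frac{103894893}{794}\right) + 2500572 = \left(1586 + \frac{75012112746}{19055}\right) + 2500572 = \frac{75042333976}{19055} + 2500572 = \frac{122690733436}{19055}$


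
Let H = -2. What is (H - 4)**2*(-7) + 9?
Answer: -243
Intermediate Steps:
(H - 4)**2*(-7) + 9 = (-2 - 4)**2*(-7) + 9 = (-6)**2*(-7) + 9 = 36*(-7) + 9 = -252 + 9 = -243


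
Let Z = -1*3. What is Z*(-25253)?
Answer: 75759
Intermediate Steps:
Z = -3
Z*(-25253) = -3*(-25253) = 75759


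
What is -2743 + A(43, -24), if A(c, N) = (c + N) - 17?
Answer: -2741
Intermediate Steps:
A(c, N) = -17 + N + c (A(c, N) = (N + c) - 17 = -17 + N + c)
-2743 + A(43, -24) = -2743 + (-17 - 24 + 43) = -2743 + 2 = -2741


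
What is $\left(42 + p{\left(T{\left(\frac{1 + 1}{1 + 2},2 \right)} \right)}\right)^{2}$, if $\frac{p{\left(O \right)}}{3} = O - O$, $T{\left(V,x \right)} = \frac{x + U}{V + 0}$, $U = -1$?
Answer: $1764$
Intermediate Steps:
$T{\left(V,x \right)} = \frac{-1 + x}{V}$ ($T{\left(V,x \right)} = \frac{x - 1}{V + 0} = \frac{-1 + x}{V}$)
$p{\left(O \right)} = 0$ ($p{\left(O \right)} = 3 \left(O - O\right) = 3 \cdot 0 = 0$)
$\left(42 + p{\left(T{\left(\frac{1 + 1}{1 + 2},2 \right)} \right)}\right)^{2} = \left(42 + 0\right)^{2} = 42^{2} = 1764$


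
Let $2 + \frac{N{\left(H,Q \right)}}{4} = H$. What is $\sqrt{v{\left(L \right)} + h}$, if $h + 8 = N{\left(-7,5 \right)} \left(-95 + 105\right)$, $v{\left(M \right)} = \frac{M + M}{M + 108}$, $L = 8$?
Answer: $\frac{2 i \sqrt{77343}}{29} \approx 19.18 i$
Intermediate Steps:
$v{\left(M \right)} = \frac{2 M}{108 + M}$
$N{\left(H,Q \right)} = -8 + 4 H$
$h = -368$ ($h = -8 + \left(-8 + 4 \left(-7\right)\right) \left(-95 + 105\right) = -8 + \left(-8 - 28\right) 10 = -8 - 360 = -368$)
$\sqrt{v{\left(L \right)} + h} = \sqrt{2 \cdot 8 \frac{1}{108 + 8} - 368} = \sqrt{2 \cdot 8 \cdot \frac{1}{116} - 368} = \sqrt{\frac{4}{29} - 368} = \sqrt{- \frac{10668}{29}} = \frac{2 i \sqrt{77343}}{29}$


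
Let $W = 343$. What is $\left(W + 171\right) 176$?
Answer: $90464$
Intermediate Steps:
$\left(W + 171\right) 176 = \left(343 + 171\right) 176 = 514 \cdot 176 = 90464$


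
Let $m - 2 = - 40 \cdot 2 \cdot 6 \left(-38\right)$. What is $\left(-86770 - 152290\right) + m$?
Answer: $-220818$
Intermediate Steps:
$m = 18242$ ($m = 2 + - 40 \cdot 2 \cdot 6 \left(-38\right) = 2 + \left(-40\right) 12 \left(-38\right) = 2 - -18240 = 2 + 18240 = 18242$)
$\left(-86770 - 152290\right) + m = \left(-86770 - 152290\right) + 18242 = -239060 + 18242 = -220818$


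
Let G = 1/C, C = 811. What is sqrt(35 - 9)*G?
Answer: sqrt(26)/811 ≈ 0.0062873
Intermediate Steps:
G = 1/811 ≈ 0.0012330
sqrt(35 - 9)*G = sqrt(35 - 9)*(1/811) = sqrt(26)*(1/811) = sqrt(26)/811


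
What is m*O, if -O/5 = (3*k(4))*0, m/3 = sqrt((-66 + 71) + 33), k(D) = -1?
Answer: 0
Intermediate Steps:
m = 3*sqrt(38) (m = 3*sqrt((-66 + 71) + 33) = 3*sqrt(5 + 33) = 3*sqrt(38) ≈ 18.493)
O = 0 (O = -5*3*(-1)*0 = -(-15)*0 = -5*0 = 0)
m*O = (3*sqrt(38))*0 = 0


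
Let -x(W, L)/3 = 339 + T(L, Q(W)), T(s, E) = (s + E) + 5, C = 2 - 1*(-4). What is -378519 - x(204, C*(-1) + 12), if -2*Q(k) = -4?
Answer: -377463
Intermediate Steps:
C = 6 (C = 2 + 4 = 6)
Q(k) = 2 (Q(k) = -1/2*(-4) = 2)
T(s, E) = 5 + E + s (T(s, E) = (E + s) + 5 = 5 + E + s)
x(W, L) = -1038 - 3*L (x(W, L) = -3*(339 + (5 + 2 + L)) = -3*(339 + (7 + L)) = -3*(346 + L) = -1038 - 3*L)
-378519 - x(204, C*(-1) + 12) = -378519 - (-1038 - 3*(6*(-1) + 12)) = -378519 - (-1038 - 3*(-6 + 12)) = -378519 - (-1038 - 3*6) = -378519 - (-1038 - 18) = -378519 - 1*(-1056) = -378519 + 1056 = -377463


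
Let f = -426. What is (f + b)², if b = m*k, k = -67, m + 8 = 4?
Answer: 24964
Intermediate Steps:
m = -4 (m = -8 + 4 = -4)
b = 268 (b = -4*(-67) = 268)
(f + b)² = (-426 + 268)² = (-158)² = 24964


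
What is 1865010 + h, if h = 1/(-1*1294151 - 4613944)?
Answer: 11018656255949/5908095 ≈ 1.8650e+6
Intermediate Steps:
h = -1/5908095 (h = 1/(-1294151 - 4613944) = 1/(-5908095) = -1/5908095 ≈ -1.6926e-7)
1865010 + h = 1865010 - 1/5908095 = 11018656255949/5908095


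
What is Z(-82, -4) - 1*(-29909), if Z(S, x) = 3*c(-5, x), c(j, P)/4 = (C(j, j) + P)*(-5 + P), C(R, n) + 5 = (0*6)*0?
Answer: 30881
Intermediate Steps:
C(R, n) = -5 (C(R, n) = -5 + (0*6)*0 = -5 + 0*0 = -5 + 0 = -5)
c(j, P) = 4*(-5 + P)² (c(j, P) = 4*((-5 + P)*(-5 + P)) = 4*(-5 + P)²)
Z(S, x) = 300 - 120*x + 12*x² (Z(S, x) = 3*(100 - 40*x + 4*x²) = 300 - 120*x + 12*x²)
Z(-82, -4) - 1*(-29909) = (300 - 120*(-4) + 12*(-4)²) - 1*(-29909) = (300 + 480 + 12*16) + 29909 = (300 + 480 + 192) + 29909 = 972 + 29909 = 30881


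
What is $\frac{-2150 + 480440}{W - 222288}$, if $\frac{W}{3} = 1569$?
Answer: $- \frac{159430}{72527} \approx -2.1982$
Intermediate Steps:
$W = 4707$ ($W = 3 \cdot 1569 = 4707$)
$\frac{-2150 + 480440}{W - 222288} = \frac{-2150 + 480440}{4707 - 222288} = \frac{478290}{-217581} = 478290 \left(- \frac{1}{217581}\right) = - \frac{159430}{72527}$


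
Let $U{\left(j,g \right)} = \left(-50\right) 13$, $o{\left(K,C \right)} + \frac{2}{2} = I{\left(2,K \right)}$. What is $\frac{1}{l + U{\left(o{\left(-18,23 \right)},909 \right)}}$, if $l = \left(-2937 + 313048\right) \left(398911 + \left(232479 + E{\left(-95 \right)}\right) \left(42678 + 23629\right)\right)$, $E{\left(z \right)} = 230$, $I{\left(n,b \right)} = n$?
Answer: $\frac{1}{4785209518377064} \approx 2.0898 \cdot 10^{-16}$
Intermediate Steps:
$o{\left(K,C \right)} = 1$ ($o{\left(K,C \right)} = -1 + 2 = 1$)
$U{\left(j,g \right)} = -650$
$l = 4785209518377714$ ($l = \left(-2937 + 313048\right) \left(398911 + \left(232479 + 230\right) \left(42678 + 23629\right)\right) = 310111 \left(398911 + 232709 \cdot 66307\right) = 310111 \left(398911 + 15430235663\right) = 310111 \cdot 15430634574 = 4785209518377714$)
$\frac{1}{l + U{\left(o{\left(-18,23 \right)},909 \right)}} = \frac{1}{4785209518377714 - 650} = \frac{1}{4785209518377064}$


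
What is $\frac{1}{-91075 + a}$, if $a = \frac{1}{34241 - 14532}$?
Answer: $- \frac{19709}{1794997174} \approx -1.098 \cdot 10^{-5}$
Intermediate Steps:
$a = \frac{1}{19709} \approx 5.0738 \cdot 10^{-5}$
$\frac{1}{-91075 + a} = \frac{1}{-91075 + \frac{1}{19709}} = \frac{1}{- \frac{1794997174}{19709}} = - \frac{19709}{1794997174}$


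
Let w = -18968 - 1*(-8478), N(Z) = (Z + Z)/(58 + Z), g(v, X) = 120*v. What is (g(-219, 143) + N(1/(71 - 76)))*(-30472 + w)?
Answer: 311103194964/289 ≈ 1.0765e+9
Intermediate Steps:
N(Z) = 2*Z/(58 + Z) (N(Z) = (2*Z)/(58 + Z) = 2*Z/(58 + Z))
w = -10490 (w = -18968 + 8478 = -10490)
(g(-219, 143) + N(1/(71 - 76)))*(-30472 + w) = (120*(-219) + 2/((71 - 76)*(58 + 1/(71 - 76))))*(-30472 - 10490) = (-26280 + 2/(-5*(58 + 1/(-5))))*(-40962) = (-26280 + 2*(-⅕)/(58 - ⅕))*(-40962) = (-26280 + 2*(-⅕)/(289/5))*(-40962) = (-26280 + 2*(-⅕)*(5/289))*(-40962) = (-26280 - 2/289)*(-40962) = -7594922/289*(-40962) = 311103194964/289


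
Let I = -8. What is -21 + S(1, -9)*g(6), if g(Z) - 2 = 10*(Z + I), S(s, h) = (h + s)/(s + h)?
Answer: -39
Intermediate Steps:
S(s, h) = 1 (S(s, h) = (h + s)/(h + s) = 1)
g(Z) = -78 + 10*Z (g(Z) = 2 + 10*(Z - 8) = 2 + 10*(-8 + Z) = 2 + (-80 + 10*Z) = -78 + 10*Z)
-21 + S(1, -9)*g(6) = -21 + 1*(-78 + 10*6) = -21 + 1*(-78 + 60) = -21 + 1*(-18) = -21 - 18 = -39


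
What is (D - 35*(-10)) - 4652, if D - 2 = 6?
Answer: -4294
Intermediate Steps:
D = 8 (D = 2 + 6 = 8)
(D - 35*(-10)) - 4652 = (8 - 35*(-10)) - 4652 = (8 + 350) - 4652 = 358 - 4652 = -4294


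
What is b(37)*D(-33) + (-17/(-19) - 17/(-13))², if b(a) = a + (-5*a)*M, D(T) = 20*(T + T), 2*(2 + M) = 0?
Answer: -32776179224/61009 ≈ -5.3724e+5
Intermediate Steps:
M = -2 (M = -2 + (½)*0 = -2 + 0 = -2)
D(T) = 40*T (D(T) = 20*(2*T) = 40*T)
b(a) = 11*a (b(a) = a - 5*a*(-2) = a + 10*a = 11*a)
b(37)*D(-33) + (-17/(-19) - 17/(-13))² = (11*37)*(40*(-33)) + (-17/(-19) - 17/(-13))² = 407*(-1320) + (-17*(-1/19) - 17*(-1/13))² = -537240 + (17/19 + 17/13)² = -537240 + (544/247)² = -537240 + 295936/61009 = -32776179224/61009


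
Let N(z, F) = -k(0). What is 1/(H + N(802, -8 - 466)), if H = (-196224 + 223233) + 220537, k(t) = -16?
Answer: 1/247562 ≈ 4.0394e-6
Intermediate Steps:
N(z, F) = 16 (N(z, F) = -1*(-16) = 16)
H = 247546 (H = 27009 + 220537 = 247546)
1/(H + N(802, -8 - 466)) = 1/(247546 + 16) = 1/247562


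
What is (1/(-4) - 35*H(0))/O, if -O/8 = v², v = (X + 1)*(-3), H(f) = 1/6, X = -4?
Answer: 73/7776 ≈ 0.0093879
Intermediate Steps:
H(f) = ⅙
v = 9 (v = (-4 + 1)*(-3) = -3*(-3) = 9)
O = -648 (O = -8*9² = -8*81 = -648)
(1/(-4) - 35*H(0))/O = (1/(-4) - 35*⅙)/(-648) = (-¼ - 35/6)*(-1/648) = -73/12*(-1/648) = 73/7776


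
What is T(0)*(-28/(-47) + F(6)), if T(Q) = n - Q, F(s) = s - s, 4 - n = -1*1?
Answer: 140/47 ≈ 2.9787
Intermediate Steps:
n = 5 (n = 4 - (-1) = 4 - 1*(-1) = 4 + 1 = 5)
F(s) = 0
T(Q) = 5 - Q
T(0)*(-28/(-47) + F(6)) = (5 - 1*0)*(-28/(-47) + 0) = (5 + 0)*(-28*(-1/47) + 0) = 5*(28/47 + 0) = 5*(28/47) = 140/47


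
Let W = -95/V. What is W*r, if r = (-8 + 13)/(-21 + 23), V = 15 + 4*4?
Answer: -475/62 ≈ -7.6613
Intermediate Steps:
V = 31 (V = 15 + 16 = 31)
r = 5/2 ≈ 2.5000
W = -95/31 ≈ -3.0645
W*r = -95/31*5/2 = -475/62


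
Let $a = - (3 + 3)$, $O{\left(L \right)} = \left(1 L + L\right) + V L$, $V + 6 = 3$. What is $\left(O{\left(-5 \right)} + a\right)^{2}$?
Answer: $1$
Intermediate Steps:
$V = -3$ ($V = -6 + 3 = -3$)
$O{\left(L \right)} = - L$ ($O{\left(L \right)} = \left(1 L + L\right) - 3 L = \left(L + L\right) - 3 L = 2 L - 3 L = - L$)
$a = -6$ ($a = \left(-1\right) 6 = -6$)
$\left(O{\left(-5 \right)} + a\right)^{2} = \left(\left(-1\right) \left(-5\right) - 6\right)^{2} = \left(5 - 6\right)^{2} = \left(-1\right)^{2} = 1$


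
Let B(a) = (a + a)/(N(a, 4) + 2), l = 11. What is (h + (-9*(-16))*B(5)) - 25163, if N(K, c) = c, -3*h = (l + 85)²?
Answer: -27995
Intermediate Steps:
h = -3072 (h = -(11 + 85)²/3 = -⅓*96² = -⅓*9216 = -3072)
B(a) = a/3 (B(a) = (a + a)/(4 + 2) = (2*a)/6 = (2*a)*(⅙) = a/3)
(h + (-9*(-16))*B(5)) - 25163 = (-3072 + (-9*(-16))*((⅓)*5)) - 25163 = (-3072 + 144*(5/3)) - 25163 = (-3072 + 240) - 25163 = -2832 - 25163 = -27995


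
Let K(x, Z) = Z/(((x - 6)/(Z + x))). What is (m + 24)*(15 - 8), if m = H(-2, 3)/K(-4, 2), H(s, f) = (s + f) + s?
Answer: 301/2 ≈ 150.50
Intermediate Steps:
H(s, f) = f + 2*s (H(s, f) = (f + s) + s = f + 2*s)
K(x, Z) = Z*(Z + x)/(-6 + x) (K(x, Z) = Z/(((-6 + x)/(Z + x))) = Z*((Z + x)/(-6 + x)) = Z*(Z + x)/(-6 + x))
m = -5/2 (m = (3 + 2*(-2))/((2*(2 - 4)/(-6 - 4))) = (3 - 4)/((2*(-2)/(-10))) = -1/(2*(-⅒)*(-2)) = -1/⅖ = -1*5/2 = -5/2 ≈ -2.5000)
(m + 24)*(15 - 8) = (-5/2 + 24)*(15 - 8) = (43/2)*7 = 301/2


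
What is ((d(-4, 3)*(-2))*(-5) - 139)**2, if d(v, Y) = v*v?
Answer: 441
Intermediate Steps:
d(v, Y) = v**2
((d(-4, 3)*(-2))*(-5) - 139)**2 = (((-4)**2*(-2))*(-5) - 139)**2 = ((16*(-2))*(-5) - 139)**2 = (-32*(-5) - 139)**2 = (160 - 139)**2 = 21**2 = 441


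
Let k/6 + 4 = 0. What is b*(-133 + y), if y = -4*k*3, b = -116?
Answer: -17980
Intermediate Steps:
k = -24 (k = -24 + 6*0 = -24 + 0 = -24)
y = 288 (y = -4*(-24)*3 = 96*3 = 288)
b*(-133 + y) = -116*(-133 + 288) = -116*155 = -17980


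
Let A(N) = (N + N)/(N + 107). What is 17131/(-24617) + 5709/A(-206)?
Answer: 135012125/98468 ≈ 1371.1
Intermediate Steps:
A(N) = 2*N/(107 + N) (A(N) = (2*N)/(107 + N) = 2*N/(107 + N))
17131/(-24617) + 5709/A(-206) = 17131/(-24617) + 5709/((2*(-206)/(107 - 206))) = 17131*(-1/24617) + 5709/((2*(-206)/(-99))) = -17131/24617 + 5709/((2*(-206)*(-1/99))) = -17131/24617 + 5709/(412/99) = -17131/24617 + 5709*(99/412) = -17131/24617 + 565191/412 = 135012125/98468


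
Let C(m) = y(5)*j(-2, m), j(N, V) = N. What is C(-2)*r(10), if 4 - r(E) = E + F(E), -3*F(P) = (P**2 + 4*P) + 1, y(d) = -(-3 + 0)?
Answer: -246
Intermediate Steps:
y(d) = 3 (y(d) = -1*(-3) = 3)
C(m) = -6 (C(m) = 3*(-2) = -6)
F(P) = -1/3 - 4*P/3 - P**2/3 (F(P) = -((P**2 + 4*P) + 1)/3 = -(1 + P**2 + 4*P)/3 = -1/3 - 4*P/3 - P**2/3)
r(E) = 13/3 + E/3 + E**2/3 (r(E) = 4 - (E + (-1/3 - 4*E/3 - E**2/3)) = 4 - (-1/3 - E/3 - E**2/3) = 4 + (1/3 + E/3 + E**2/3) = 13/3 + E/3 + E**2/3)
C(-2)*r(10) = -6*(13/3 + (1/3)*10 + (1/3)*10**2) = -6*(13/3 + 10/3 + (1/3)*100) = -6*(13/3 + 10/3 + 100/3) = -6*41 = -246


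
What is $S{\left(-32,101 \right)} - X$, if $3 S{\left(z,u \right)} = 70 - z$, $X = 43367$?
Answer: $-43333$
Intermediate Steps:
$S{\left(z,u \right)} = \frac{70}{3} - \frac{z}{3}$ ($S{\left(z,u \right)} = \frac{70 - z}{3} = \frac{70}{3} - \frac{z}{3}$)
$S{\left(-32,101 \right)} - X = \left(\frac{70}{3} - - \frac{32}{3}\right) - 43367 = \left(\frac{70}{3} + \frac{32}{3}\right) - 43367 = 34 - 43367 = -43333$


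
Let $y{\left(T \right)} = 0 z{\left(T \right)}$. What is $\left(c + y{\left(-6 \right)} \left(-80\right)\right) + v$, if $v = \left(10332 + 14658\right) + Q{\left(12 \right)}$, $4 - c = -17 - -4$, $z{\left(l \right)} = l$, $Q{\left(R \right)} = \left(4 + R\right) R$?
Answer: $25199$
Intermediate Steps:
$Q{\left(R \right)} = R \left(4 + R\right)$
$y{\left(T \right)} = 0$ ($y{\left(T \right)} = 0 T = 0$)
$c = 17$ ($c = 4 - \left(-17 - -4\right) = 4 - \left(-17 + 4\right) = 4 - -13 = 4 + 13 = 17$)
$v = 25182$ ($v = \left(10332 + 14658\right) + 12 \left(4 + 12\right) = 24990 + 12 \cdot 16 = 24990 + 192 = 25182$)
$\left(c + y{\left(-6 \right)} \left(-80\right)\right) + v = \left(17 + 0 \left(-80\right)\right) + 25182 = \left(17 + 0\right) + 25182 = 17 + 25182 = 25199$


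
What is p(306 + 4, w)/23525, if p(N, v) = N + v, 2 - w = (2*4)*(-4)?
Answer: 344/23525 ≈ 0.014623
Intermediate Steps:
w = 34 (w = 2 - 2*4*(-4) = 2 - 8*(-4) = 2 - 1*(-32) = 2 + 32 = 34)
p(306 + 4, w)/23525 = ((306 + 4) + 34)/23525 = (310 + 34)*(1/23525) = 344*(1/23525) = 344/23525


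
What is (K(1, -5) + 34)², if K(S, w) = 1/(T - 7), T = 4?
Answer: 10201/9 ≈ 1133.4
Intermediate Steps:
K(S, w) = -⅓ (K(S, w) = 1/(4 - 7) = 1/(-3) = -⅓)
(K(1, -5) + 34)² = (-⅓ + 34)² = (101/3)² = 10201/9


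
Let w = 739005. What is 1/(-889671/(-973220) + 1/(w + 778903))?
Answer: 92328651485/84402481343 ≈ 1.0939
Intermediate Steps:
1/(-889671/(-973220) + 1/(w + 778903)) = 1/(-889671/(-973220) + 1/(739005 + 778903)) = 1/(-889671*(-1/973220) + 1/1517908) = 1/(889671/973220 + 1/1517908) = 1/(84402481343/92328651485) = 92328651485/84402481343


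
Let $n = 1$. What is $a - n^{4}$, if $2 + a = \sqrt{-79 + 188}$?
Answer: $-3 + \sqrt{109} \approx 7.4403$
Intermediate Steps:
$a = -2 + \sqrt{109}$ ($a = -2 + \sqrt{-79 + 188} = -2 + \sqrt{109} \approx 8.4403$)
$a - n^{4} = \left(-2 + \sqrt{109}\right) - 1^{4} = \left(-2 + \sqrt{109}\right) - 1 = -3 + \sqrt{109}$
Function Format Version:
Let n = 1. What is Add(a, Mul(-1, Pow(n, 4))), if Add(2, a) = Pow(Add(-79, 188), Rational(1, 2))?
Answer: Add(-3, Pow(109, Rational(1, 2))) ≈ 7.4403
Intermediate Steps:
a = Add(-2, Pow(109, Rational(1, 2))) (a = Add(-2, Pow(Add(-79, 188), Rational(1, 2))) = Add(-2, Pow(109, Rational(1, 2))) ≈ 8.4403)
Add(a, Mul(-1, Pow(n, 4))) = Add(Add(-2, Pow(109, Rational(1, 2))), Mul(-1, Pow(1, 4))) = Add(Add(-2, Pow(109, Rational(1, 2))), Mul(-1, 1)) = Add(Add(-2, Pow(109, Rational(1, 2))), -1) = Add(-3, Pow(109, Rational(1, 2)))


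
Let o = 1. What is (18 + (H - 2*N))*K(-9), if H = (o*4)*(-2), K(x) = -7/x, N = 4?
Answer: 14/9 ≈ 1.5556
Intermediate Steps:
H = -8 (H = (1*4)*(-2) = 4*(-2) = -8)
(18 + (H - 2*N))*K(-9) = (18 + (-8 - 2*4))*(-7/(-9)) = (18 + (-8 - 8))*(-7*(-⅑)) = (18 - 16)*(7/9) = 2*(7/9) = 14/9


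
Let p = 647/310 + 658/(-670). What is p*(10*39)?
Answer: 895089/2077 ≈ 430.95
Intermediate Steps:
p = 22951/20770 (p = 647*(1/310) + 658*(-1/670) = 647/310 - 329/335 = 22951/20770 ≈ 1.1050)
p*(10*39) = 22951*(10*39)/20770 = (22951/20770)*390 = 895089/2077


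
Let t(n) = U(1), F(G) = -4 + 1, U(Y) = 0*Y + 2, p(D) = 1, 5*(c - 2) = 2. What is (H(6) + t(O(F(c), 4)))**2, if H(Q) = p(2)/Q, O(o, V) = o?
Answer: 169/36 ≈ 4.6944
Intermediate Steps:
c = 12/5 (c = 2 + (1/5)*2 = 2 + 2/5 = 12/5 ≈ 2.4000)
U(Y) = 2 (U(Y) = 0 + 2 = 2)
F(G) = -3
t(n) = 2
H(Q) = 1/Q
(H(6) + t(O(F(c), 4)))**2 = (1/6 + 2)**2 = (13/6)**2 = 169/36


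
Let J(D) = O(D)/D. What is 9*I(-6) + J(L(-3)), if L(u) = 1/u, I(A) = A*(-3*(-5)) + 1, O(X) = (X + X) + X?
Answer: -798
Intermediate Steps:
O(X) = 3*X (O(X) = 2*X + X = 3*X)
I(A) = 1 + 15*A (I(A) = A*15 + 1 = 15*A + 1 = 1 + 15*A)
L(u) = 1/u
J(D) = 3 (J(D) = (3*D)/D = 3)
9*I(-6) + J(L(-3)) = 9*(1 + 15*(-6)) + 3 = 9*(1 - 90) + 3 = 9*(-89) + 3 = -801 + 3 = -798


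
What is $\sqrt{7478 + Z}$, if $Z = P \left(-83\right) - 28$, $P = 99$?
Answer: $i \sqrt{767} \approx 27.695 i$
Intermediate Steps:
$Z = -8245$ ($Z = 99 \left(-83\right) - 28 = -8217 - 28 = -8245$)
$\sqrt{7478 + Z} = \sqrt{7478 - 8245} = \sqrt{-767} = i \sqrt{767}$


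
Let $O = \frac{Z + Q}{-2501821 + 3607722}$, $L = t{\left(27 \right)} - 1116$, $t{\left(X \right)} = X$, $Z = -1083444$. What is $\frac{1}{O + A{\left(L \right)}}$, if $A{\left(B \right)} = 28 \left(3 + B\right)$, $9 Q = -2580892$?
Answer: $- \frac{9953109}{302666470360} \approx -3.2885 \cdot 10^{-5}$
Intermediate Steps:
$Q = - \frac{2580892}{9}$ ($Q = \frac{1}{9} \left(-2580892\right) = - \frac{2580892}{9} \approx -2.8677 \cdot 10^{5}$)
$L = -1089$ ($L = 27 - 1116 = -1089$)
$A{\left(B \right)} = 84 + 28 B$
$O = - \frac{12331888}{9953109}$ ($O = \frac{-1083444 - \frac{2580892}{9}}{-2501821 + 3607722} = - \frac{12331888}{9 \cdot 1105901} = \left(- \frac{12331888}{9}\right) \frac{1}{1105901} = - \frac{12331888}{9953109} \approx -1.239$)
$\frac{1}{O + A{\left(L \right)}} = \frac{1}{- \frac{12331888}{9953109} + \left(84 + 28 \left(-1089\right)\right)} = \frac{1}{- \frac{12331888}{9953109} + \left(84 - 30492\right)} = \frac{1}{- \frac{12331888}{9953109} - 30408} = \frac{1}{- \frac{302666470360}{9953109}} = - \frac{9953109}{302666470360}$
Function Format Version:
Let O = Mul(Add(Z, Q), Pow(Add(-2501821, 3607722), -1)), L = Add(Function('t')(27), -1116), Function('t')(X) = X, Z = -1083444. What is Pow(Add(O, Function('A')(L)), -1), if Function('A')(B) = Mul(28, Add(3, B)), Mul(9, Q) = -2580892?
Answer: Rational(-9953109, 302666470360) ≈ -3.2885e-5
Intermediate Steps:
Q = Rational(-2580892, 9) (Q = Mul(Rational(1, 9), -2580892) = Rational(-2580892, 9) ≈ -2.8677e+5)
L = -1089 (L = Add(27, -1116) = -1089)
Function('A')(B) = Add(84, Mul(28, B))
O = Rational(-12331888, 9953109) (O = Mul(Add(-1083444, Rational(-2580892, 9)), Pow(Add(-2501821, 3607722), -1)) = Mul(Rational(-12331888, 9), Pow(1105901, -1)) = Mul(Rational(-12331888, 9), Rational(1, 1105901)) = Rational(-12331888, 9953109) ≈ -1.2390)
Pow(Add(O, Function('A')(L)), -1) = Pow(Add(Rational(-12331888, 9953109), Add(84, Mul(28, -1089))), -1) = Pow(Add(Rational(-12331888, 9953109), Add(84, -30492)), -1) = Pow(Add(Rational(-12331888, 9953109), -30408), -1) = Pow(Rational(-302666470360, 9953109), -1) = Rational(-9953109, 302666470360)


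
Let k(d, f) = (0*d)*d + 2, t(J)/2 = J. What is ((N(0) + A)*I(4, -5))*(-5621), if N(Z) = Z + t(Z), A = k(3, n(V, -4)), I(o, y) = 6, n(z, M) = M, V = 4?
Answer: -67452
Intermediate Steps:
t(J) = 2*J
k(d, f) = 2 (k(d, f) = 0*d + 2 = 0 + 2 = 2)
A = 2
N(Z) = 3*Z (N(Z) = Z + 2*Z = 3*Z)
((N(0) + A)*I(4, -5))*(-5621) = ((3*0 + 2)*6)*(-5621) = ((0 + 2)*6)*(-5621) = (2*6)*(-5621) = 12*(-5621) = -67452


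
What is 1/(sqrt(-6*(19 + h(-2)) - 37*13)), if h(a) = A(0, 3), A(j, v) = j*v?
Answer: -I*sqrt(595)/595 ≈ -0.040996*I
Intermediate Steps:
h(a) = 0 (h(a) = 0*3 = 0)
1/(sqrt(-6*(19 + h(-2)) - 37*13)) = 1/(sqrt(-6*(19 + 0) - 37*13)) = 1/(sqrt(-6*19 - 481)) = 1/(sqrt(-114 - 481)) = 1/(sqrt(-595)) = 1/(I*sqrt(595)) = -I*sqrt(595)/595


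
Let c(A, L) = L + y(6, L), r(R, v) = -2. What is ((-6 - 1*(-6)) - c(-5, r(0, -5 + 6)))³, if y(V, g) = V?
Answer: -64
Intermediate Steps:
c(A, L) = 6 + L (c(A, L) = L + 6 = 6 + L)
((-6 - 1*(-6)) - c(-5, r(0, -5 + 6)))³ = ((-6 - 1*(-6)) - (6 - 2))³ = ((-6 + 6) - 1*4)³ = (0 - 4)³ = (-4)³ = -64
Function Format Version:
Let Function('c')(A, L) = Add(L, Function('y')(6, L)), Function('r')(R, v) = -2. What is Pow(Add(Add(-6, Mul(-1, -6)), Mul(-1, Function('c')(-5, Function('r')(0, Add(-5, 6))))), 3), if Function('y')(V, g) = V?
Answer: -64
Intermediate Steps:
Function('c')(A, L) = Add(6, L) (Function('c')(A, L) = Add(L, 6) = Add(6, L))
Pow(Add(Add(-6, Mul(-1, -6)), Mul(-1, Function('c')(-5, Function('r')(0, Add(-5, 6))))), 3) = Pow(Add(Add(-6, Mul(-1, -6)), Mul(-1, Add(6, -2))), 3) = Pow(Add(Add(-6, 6), Mul(-1, 4)), 3) = Pow(Add(0, -4), 3) = Pow(-4, 3) = -64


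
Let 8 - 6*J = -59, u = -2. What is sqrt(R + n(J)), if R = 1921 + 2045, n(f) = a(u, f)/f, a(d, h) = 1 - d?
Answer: 2*sqrt(4451145)/67 ≈ 62.978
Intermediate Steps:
J = 67/6 (J = 4/3 - 1/6*(-59) = 4/3 + 59/6 = 67/6 ≈ 11.167)
n(f) = 3/f (n(f) = (1 - 1*(-2))/f = (1 + 2)/f = 3/f)
R = 3966
sqrt(R + n(J)) = sqrt(3966 + 3/(67/6)) = sqrt(3966 + 3*(6/67)) = sqrt(3966 + 18/67) = sqrt(265740/67) = 2*sqrt(4451145)/67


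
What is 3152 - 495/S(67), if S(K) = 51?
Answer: 53419/17 ≈ 3142.3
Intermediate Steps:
3152 - 495/S(67) = 3152 - 495/51 = 3152 - 1*165/17 = 3152 - 165/17 = 53419/17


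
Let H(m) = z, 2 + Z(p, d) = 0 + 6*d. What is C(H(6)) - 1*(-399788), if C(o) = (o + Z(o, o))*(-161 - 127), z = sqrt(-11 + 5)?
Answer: 400364 - 2016*I*sqrt(6) ≈ 4.0036e+5 - 4938.2*I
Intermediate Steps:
Z(p, d) = -2 + 6*d (Z(p, d) = -2 + (0 + 6*d) = -2 + 6*d)
z = I*sqrt(6) (z = sqrt(-6) = I*sqrt(6) ≈ 2.4495*I)
H(m) = I*sqrt(6)
C(o) = 576 - 2016*o (C(o) = (o + (-2 + 6*o))*(-161 - 127) = (-2 + 7*o)*(-288) = 576 - 2016*o)
C(H(6)) - 1*(-399788) = (576 - 2016*I*sqrt(6)) - 1*(-399788) = (576 - 2016*I*sqrt(6)) + 399788 = 400364 - 2016*I*sqrt(6)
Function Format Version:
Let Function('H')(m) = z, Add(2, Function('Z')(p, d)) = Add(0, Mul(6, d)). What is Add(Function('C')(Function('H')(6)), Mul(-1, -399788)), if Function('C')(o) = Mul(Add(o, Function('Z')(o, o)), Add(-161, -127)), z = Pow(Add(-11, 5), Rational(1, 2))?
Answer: Add(400364, Mul(-2016, I, Pow(6, Rational(1, 2)))) ≈ Add(4.0036e+5, Mul(-4938.2, I))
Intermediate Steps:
Function('Z')(p, d) = Add(-2, Mul(6, d)) (Function('Z')(p, d) = Add(-2, Add(0, Mul(6, d))) = Add(-2, Mul(6, d)))
z = Mul(I, Pow(6, Rational(1, 2))) (z = Pow(-6, Rational(1, 2)) = Mul(I, Pow(6, Rational(1, 2))) ≈ Mul(2.4495, I))
Function('H')(m) = Mul(I, Pow(6, Rational(1, 2)))
Function('C')(o) = Add(576, Mul(-2016, o)) (Function('C')(o) = Mul(Add(o, Add(-2, Mul(6, o))), Add(-161, -127)) = Mul(Add(-2, Mul(7, o)), -288) = Add(576, Mul(-2016, o)))
Add(Function('C')(Function('H')(6)), Mul(-1, -399788)) = Add(Add(576, Mul(-2016, Mul(I, Pow(6, Rational(1, 2))))), Mul(-1, -399788)) = Add(Add(576, Mul(-2016, I, Pow(6, Rational(1, 2)))), 399788) = Add(400364, Mul(-2016, I, Pow(6, Rational(1, 2))))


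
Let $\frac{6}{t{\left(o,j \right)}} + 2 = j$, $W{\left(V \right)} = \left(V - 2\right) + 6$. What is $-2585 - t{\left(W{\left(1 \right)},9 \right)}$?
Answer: $- \frac{18101}{7} \approx -2585.9$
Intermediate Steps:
$W{\left(V \right)} = 4 + V$ ($W{\left(V \right)} = \left(-2 + V\right) + 6 = 4 + V$)
$t{\left(o,j \right)} = \frac{6}{-2 + j}$
$-2585 - t{\left(W{\left(1 \right)},9 \right)} = -2585 - \frac{6}{-2 + 9} = -2585 - \frac{6}{7} = - \frac{18101}{7}$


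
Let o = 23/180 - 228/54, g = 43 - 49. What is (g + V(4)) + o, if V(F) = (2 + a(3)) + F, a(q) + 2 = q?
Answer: -557/180 ≈ -3.0944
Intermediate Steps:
a(q) = -2 + q
V(F) = 3 + F (V(F) = (2 + (-2 + 3)) + F = (2 + 1) + F = 3 + F)
g = -6
o = -737/180 (o = 23*(1/180) - 228*1/54 = 23/180 - 38/9 = -737/180 ≈ -4.0944)
(g + V(4)) + o = (-6 + (3 + 4)) - 737/180 = (-6 + 7) - 737/180 = 1 - 737/180 = -557/180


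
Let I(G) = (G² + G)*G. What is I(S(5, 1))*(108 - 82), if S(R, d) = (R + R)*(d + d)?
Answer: 218400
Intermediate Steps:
S(R, d) = 4*R*d (S(R, d) = (2*R)*(2*d) = 4*R*d)
I(G) = G*(G + G²) (I(G) = (G + G²)*G = G*(G + G²))
I(S(5, 1))*(108 - 82) = ((4*5*1)²*(1 + 4*5*1))*(108 - 82) = (20²*(1 + 20))*26 = (400*21)*26 = 8400*26 = 218400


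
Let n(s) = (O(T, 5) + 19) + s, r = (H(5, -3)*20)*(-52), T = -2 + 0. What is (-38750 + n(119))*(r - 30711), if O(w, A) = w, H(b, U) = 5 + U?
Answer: 1266191674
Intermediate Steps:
T = -2
r = -2080 (r = ((5 - 3)*20)*(-52) = (2*20)*(-52) = 40*(-52) = -2080)
n(s) = 17 + s (n(s) = (-2 + 19) + s = 17 + s)
(-38750 + n(119))*(r - 30711) = (-38750 + (17 + 119))*(-2080 - 30711) = (-38750 + 136)*(-32791) = -38614*(-32791) = 1266191674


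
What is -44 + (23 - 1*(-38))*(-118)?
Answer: -7242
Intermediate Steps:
-44 + (23 - 1*(-38))*(-118) = -44 + (23 + 38)*(-118) = -44 + 61*(-118) = -44 - 7198 = -7242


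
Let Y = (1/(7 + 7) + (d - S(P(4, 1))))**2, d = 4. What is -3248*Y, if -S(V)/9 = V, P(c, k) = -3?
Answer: -11952756/7 ≈ -1.7075e+6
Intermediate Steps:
S(V) = -9*V
Y = 103041/196 (Y = (1/(7 + 7) + (4 - (-9)*(-3)))**2 = (1/14 + (4 - 1*27))**2 = (1/14 + (4 - 27))**2 = (1/14 - 23)**2 = (-321/14)**2 = 103041/196 ≈ 525.72)
-3248*Y = -3248*103041/196 = -11952756/7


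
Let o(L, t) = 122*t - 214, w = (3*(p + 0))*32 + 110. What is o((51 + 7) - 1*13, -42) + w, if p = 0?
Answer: -5228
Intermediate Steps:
w = 110 (w = (3*(0 + 0))*32 + 110 = (3*0)*32 + 110 = 0*32 + 110 = 0 + 110 = 110)
o(L, t) = -214 + 122*t
o((51 + 7) - 1*13, -42) + w = (-214 + 122*(-42)) + 110 = (-214 - 5124) + 110 = -5338 + 110 = -5228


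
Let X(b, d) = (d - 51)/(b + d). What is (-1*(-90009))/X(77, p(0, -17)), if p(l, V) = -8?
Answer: -6210621/59 ≈ -1.0526e+5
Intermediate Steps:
X(b, d) = (-51 + d)/(b + d)
(-1*(-90009))/X(77, p(0, -17)) = (-1*(-90009))/(((-51 - 8)/(77 - 8))) = 90009/((-59/69)) = 90009/(((1/69)*(-59))) = 90009/(-59/69) = 90009*(-69/59) = -6210621/59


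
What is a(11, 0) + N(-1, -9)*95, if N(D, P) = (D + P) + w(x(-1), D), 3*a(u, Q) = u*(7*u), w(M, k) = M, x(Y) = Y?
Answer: -2288/3 ≈ -762.67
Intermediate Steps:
a(u, Q) = 7*u²/3 (a(u, Q) = (u*(7*u))/3 = (7*u²)/3 = 7*u²/3)
N(D, P) = -1 + D + P (N(D, P) = (D + P) - 1 = -1 + D + P)
a(11, 0) + N(-1, -9)*95 = (7/3)*11² + (-1 - 1 - 9)*95 = (7/3)*121 - 11*95 = 847/3 - 1045 = -2288/3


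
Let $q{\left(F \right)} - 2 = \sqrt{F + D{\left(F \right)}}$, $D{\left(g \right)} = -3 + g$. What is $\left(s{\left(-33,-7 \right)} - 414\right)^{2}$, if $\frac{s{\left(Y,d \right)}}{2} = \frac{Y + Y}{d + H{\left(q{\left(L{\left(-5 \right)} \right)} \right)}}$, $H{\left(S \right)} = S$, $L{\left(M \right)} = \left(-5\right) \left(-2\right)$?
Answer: $\frac{229041}{2} - \frac{21879 \sqrt{17}}{2} \approx 69416.0$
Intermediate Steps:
$L{\left(M \right)} = 10$
$q{\left(F \right)} = 2 + \sqrt{-3 + 2 F}$ ($q{\left(F \right)} = 2 + \sqrt{F + \left(-3 + F\right)} = 2 + \sqrt{-3 + 2 F}$)
$s{\left(Y,d \right)} = \frac{4 Y}{2 + d + \sqrt{17}}$ ($s{\left(Y,d \right)} = 2 \frac{Y + Y}{d + \left(2 + \sqrt{-3 + 2 \cdot 10}\right)} = 2 \frac{2 Y}{d + \left(2 + \sqrt{-3 + 20}\right)} = 2 \frac{2 Y}{d + \left(2 + \sqrt{17}\right)} = 2 \frac{2 Y}{2 + d + \sqrt{17}} = \frac{4 Y}{2 + d + \sqrt{17}}$)
$\left(s{\left(-33,-7 \right)} - 414\right)^{2} = \left(4 \left(-33\right) \frac{1}{2 - 7 + \sqrt{17}} - 414\right)^{2} = \left(4 \left(-33\right) \frac{1}{-5 + \sqrt{17}} - 414\right)^{2} = \left(- \frac{132}{-5 + \sqrt{17}} - 414\right)^{2} = \left(-414 - \frac{132}{-5 + \sqrt{17}}\right)^{2}$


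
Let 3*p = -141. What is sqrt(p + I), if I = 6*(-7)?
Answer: I*sqrt(89) ≈ 9.434*I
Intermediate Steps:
p = -47 (p = (1/3)*(-141) = -47)
I = -42
sqrt(p + I) = sqrt(-47 - 42) = sqrt(-89) = I*sqrt(89)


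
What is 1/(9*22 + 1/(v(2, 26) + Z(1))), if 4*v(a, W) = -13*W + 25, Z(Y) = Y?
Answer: 309/61178 ≈ 0.0050508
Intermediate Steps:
v(a, W) = 25/4 - 13*W/4 (v(a, W) = (-13*W + 25)/4 = (25 - 13*W)/4 = 25/4 - 13*W/4)
1/(9*22 + 1/(v(2, 26) + Z(1))) = 1/(9*22 + 1/((25/4 - 13/4*26) + 1)) = 1/(198 + 1/((25/4 - 169/2) + 1)) = 1/(198 + 1/(-313/4 + 1)) = 1/(198 + 1/(-309/4)) = 1/(198 - 4/309) = 1/(61178/309) = 309/61178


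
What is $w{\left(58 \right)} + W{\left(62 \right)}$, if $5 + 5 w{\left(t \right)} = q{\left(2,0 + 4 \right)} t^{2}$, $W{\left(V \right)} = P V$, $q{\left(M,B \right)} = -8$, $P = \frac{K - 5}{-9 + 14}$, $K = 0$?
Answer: $- \frac{27227}{5} \approx -5445.4$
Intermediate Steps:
$P = -1$ ($P = \frac{0 - 5}{-9 + 14} = - \frac{5}{5} = \left(-5\right) \frac{1}{5} = -1$)
$W{\left(V \right)} = - V$
$w{\left(t \right)} = -1 - \frac{8 t^{2}}{5}$ ($w{\left(t \right)} = -1 + \frac{\left(-8\right) t^{2}}{5} = -1 - \frac{8 t^{2}}{5}$)
$w{\left(58 \right)} + W{\left(62 \right)} = \left(-1 - \frac{8 \cdot 58^{2}}{5}\right) - 62 = \left(-1 - \frac{26912}{5}\right) - 62 = - \frac{26917}{5} - 62 = - \frac{27227}{5}$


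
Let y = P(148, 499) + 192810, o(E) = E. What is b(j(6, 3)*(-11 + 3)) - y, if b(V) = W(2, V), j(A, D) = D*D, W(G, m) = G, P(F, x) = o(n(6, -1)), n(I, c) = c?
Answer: -192807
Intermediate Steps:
P(F, x) = -1
j(A, D) = D²
b(V) = 2
y = 192809 (y = -1 + 192810 = 192809)
b(j(6, 3)*(-11 + 3)) - y = 2 - 1*192809 = 2 - 192809 = -192807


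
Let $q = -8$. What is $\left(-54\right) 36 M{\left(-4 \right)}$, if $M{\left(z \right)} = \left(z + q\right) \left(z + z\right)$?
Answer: $-186624$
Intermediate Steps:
$M{\left(z \right)} = 2 z \left(-8 + z\right)$ ($M{\left(z \right)} = \left(z - 8\right) \left(z + z\right) = \left(-8 + z\right) 2 z = 2 z \left(-8 + z\right)$)
$\left(-54\right) 36 M{\left(-4 \right)} = \left(-54\right) 36 \cdot 2 \left(-4\right) \left(-8 - 4\right) = - 1944 \cdot 2 \left(-4\right) \left(-12\right) = \left(-1944\right) 96 = -186624$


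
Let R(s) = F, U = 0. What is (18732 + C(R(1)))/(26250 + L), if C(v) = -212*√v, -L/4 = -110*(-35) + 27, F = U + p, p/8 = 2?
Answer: 8942/5371 ≈ 1.6649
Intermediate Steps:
p = 16 (p = 8*2 = 16)
F = 16 (F = 0 + 16 = 16)
L = -15508 (L = -4*(-110*(-35) + 27) = -4*(3850 + 27) = -4*3877 = -15508)
R(s) = 16
(18732 + C(R(1)))/(26250 + L) = (18732 - 212*√16)/(26250 - 15508) = (18732 - 212*4)/10742 = (18732 - 848)*(1/10742) = 17884*(1/10742) = 8942/5371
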